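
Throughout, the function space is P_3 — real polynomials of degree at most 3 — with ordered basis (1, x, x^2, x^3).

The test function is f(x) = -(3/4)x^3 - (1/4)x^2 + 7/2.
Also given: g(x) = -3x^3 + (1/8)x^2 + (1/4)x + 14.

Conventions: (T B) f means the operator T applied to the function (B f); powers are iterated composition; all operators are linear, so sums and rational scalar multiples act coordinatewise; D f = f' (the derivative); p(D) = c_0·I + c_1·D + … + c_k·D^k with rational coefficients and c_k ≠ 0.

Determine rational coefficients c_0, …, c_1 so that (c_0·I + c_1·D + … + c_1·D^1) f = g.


D^0 f = -(3/4)x^3 - (1/4)x^2 + 7/2
D^1 f = -(9/4)x^2 - (1/2)x
matching coefficients of g against c_0 f + c_1 Df + … from the top degree down determines the c_i
solution: c_0 = 4, c_1 = -1/2

c_0 = 4, c_1 = -1/2


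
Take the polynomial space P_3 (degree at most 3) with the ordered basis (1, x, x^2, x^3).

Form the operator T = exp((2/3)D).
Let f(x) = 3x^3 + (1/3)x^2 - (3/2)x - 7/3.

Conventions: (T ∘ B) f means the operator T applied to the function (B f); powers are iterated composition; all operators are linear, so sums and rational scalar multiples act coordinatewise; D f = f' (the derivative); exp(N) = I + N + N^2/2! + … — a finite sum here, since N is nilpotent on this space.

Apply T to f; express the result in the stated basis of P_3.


order-1 term: 6x^2 + (4/9)x - 1
order-2 term: 4x + 4/27
order-3 term: 8/9
the series for exp((2/3)D) f terminates at order 3
exp((2/3)D) f = 3x^3 + (19/3)x^2 + (53/18)x - 62/27

the result is g(x) = 3x^3 + (19/3)x^2 + (53/18)x - 62/27


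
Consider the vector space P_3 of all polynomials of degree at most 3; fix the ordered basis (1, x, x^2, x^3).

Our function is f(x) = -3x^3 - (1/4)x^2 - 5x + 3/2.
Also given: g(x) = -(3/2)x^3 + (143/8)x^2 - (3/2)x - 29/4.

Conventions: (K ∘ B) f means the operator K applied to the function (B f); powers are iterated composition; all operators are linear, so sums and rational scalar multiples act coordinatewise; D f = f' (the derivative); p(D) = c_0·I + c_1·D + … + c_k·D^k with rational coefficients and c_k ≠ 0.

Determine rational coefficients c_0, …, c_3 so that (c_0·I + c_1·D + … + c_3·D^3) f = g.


D^0 f = -3x^3 - (1/4)x^2 - 5x + 3/2
D^1 f = -9x^2 - (1/2)x - 5
D^2 f = -18x - 1/2
D^3 f = -18
matching coefficients of g against c_0 f + c_1 Df + … from the top degree down determines the c_i
solution: c_0 = 1/2, c_1 = -2, c_2 = 0, c_3 = 1

c_0 = 1/2, c_1 = -2, c_2 = 0, c_3 = 1


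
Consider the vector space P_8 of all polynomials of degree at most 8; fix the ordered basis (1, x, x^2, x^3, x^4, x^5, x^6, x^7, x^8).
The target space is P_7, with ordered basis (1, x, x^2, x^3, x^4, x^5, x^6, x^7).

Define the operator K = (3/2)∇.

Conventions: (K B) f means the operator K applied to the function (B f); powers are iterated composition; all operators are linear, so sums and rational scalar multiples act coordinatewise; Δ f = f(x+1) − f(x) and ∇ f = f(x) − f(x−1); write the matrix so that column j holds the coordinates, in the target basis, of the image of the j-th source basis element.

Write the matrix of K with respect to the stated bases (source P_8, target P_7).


image of 1: 0
image of x: 3/2
image of x^2: 3x - 3/2
image of x^3: (9/2)x^2 - (9/2)x + 3/2
image of x^4: 6x^3 - 9x^2 + 6x - 3/2
image of x^5: (15/2)x^4 - 15x^3 + 15x^2 - (15/2)x + 3/2
image of x^6: 9x^5 - (45/2)x^4 + 30x^3 - (45/2)x^2 + 9x - 3/2
image of x^7: (21/2)x^6 - (63/2)x^5 + (105/2)x^4 - (105/2)x^3 + (63/2)x^2 - (21/2)x + 3/2
image of x^8: 12x^7 - 42x^6 + 84x^5 - 105x^4 + 84x^3 - 42x^2 + 12x - 3/2
each image's coordinates form column j of the matrix

the matrix is [[0, 3/2, -3/2, 3/2, -3/2, 3/2, -3/2, 3/2, -3/2]; [0, 0, 3, -9/2, 6, -15/2, 9, -21/2, 12]; [0, 0, 0, 9/2, -9, 15, -45/2, 63/2, -42]; [0, 0, 0, 0, 6, -15, 30, -105/2, 84]; [0, 0, 0, 0, 0, 15/2, -45/2, 105/2, -105]; [0, 0, 0, 0, 0, 0, 9, -63/2, 84]; [0, 0, 0, 0, 0, 0, 0, 21/2, -42]; [0, 0, 0, 0, 0, 0, 0, 0, 12]] (rows listed top to bottom)


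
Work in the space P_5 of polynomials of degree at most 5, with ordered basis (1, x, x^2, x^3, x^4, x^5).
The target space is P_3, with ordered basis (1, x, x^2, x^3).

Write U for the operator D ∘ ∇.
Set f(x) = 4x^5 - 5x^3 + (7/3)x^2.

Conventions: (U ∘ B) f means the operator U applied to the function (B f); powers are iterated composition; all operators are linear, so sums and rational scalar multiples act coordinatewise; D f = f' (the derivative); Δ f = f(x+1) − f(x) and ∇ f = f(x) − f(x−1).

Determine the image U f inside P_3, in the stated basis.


the image equals g(x) = 80x^3 - 120x^2 + 50x - 1/3

∇ f = 20x^4 - 40x^3 + 25x^2 - (1/3)x - 10/3
D ∇ f = 80x^3 - 120x^2 + 50x - 1/3


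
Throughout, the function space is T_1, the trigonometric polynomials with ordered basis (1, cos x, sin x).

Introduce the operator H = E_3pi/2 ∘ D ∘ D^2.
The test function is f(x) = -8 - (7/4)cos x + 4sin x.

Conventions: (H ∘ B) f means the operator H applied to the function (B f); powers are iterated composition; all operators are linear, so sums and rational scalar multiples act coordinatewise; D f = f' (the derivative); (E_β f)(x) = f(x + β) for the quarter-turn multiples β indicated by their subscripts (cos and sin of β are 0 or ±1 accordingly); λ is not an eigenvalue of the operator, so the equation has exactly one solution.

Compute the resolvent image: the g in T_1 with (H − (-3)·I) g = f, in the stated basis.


write g with unknown coordinates in the stated basis and equate coefficients in (H − (-3)·I) g = f
solving from the highest basis element down gives g = -8/3 - (7/8)cos x + 2sin x
check: H g = (7/8)cos x - 2sin x
so H g − (-3)·g = -8 - (7/4)cos x + 4sin x = f ✓

the result is g(x) = -8/3 - (7/8)cos x + 2sin x


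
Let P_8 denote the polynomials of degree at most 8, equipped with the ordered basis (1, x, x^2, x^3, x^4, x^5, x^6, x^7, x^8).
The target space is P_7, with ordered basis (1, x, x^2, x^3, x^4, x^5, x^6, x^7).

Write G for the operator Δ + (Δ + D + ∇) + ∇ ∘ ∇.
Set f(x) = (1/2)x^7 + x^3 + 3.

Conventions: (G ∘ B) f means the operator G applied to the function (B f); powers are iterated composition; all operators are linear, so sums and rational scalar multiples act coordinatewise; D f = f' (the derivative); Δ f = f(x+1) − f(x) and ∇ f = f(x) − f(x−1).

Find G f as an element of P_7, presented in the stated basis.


Δ f = (7/2)x^6 + (21/2)x^5 + (35/2)x^4 + (35/2)x^3 + (27/2)x^2 + (13/2)x + 3/2
Δ f = (7/2)x^6 + (21/2)x^5 + (35/2)x^4 + (35/2)x^3 + (27/2)x^2 + (13/2)x + 3/2
D f = (7/2)x^6 + 3x^2
∇ f = (7/2)x^6 - (21/2)x^5 + (35/2)x^4 - (35/2)x^3 + (27/2)x^2 - (13/2)x + 3/2
(Δ + D + ∇) f = (21/2)x^6 + 35x^4 + 30x^2 + 3
∇ f = (7/2)x^6 - (21/2)x^5 + (35/2)x^4 - (35/2)x^3 + (27/2)x^2 - (13/2)x + 3/2
∇ ∇ f = 21x^5 - 105x^4 + 245x^3 - 315x^2 + 223x - 69
(Δ + (Δ + D + ∇) + ∇ ∘ ∇) f = 14x^6 + (63/2)x^5 - (105/2)x^4 + (525/2)x^3 - (543/2)x^2 + (459/2)x - 129/2

the result is g(x) = 14x^6 + (63/2)x^5 - (105/2)x^4 + (525/2)x^3 - (543/2)x^2 + (459/2)x - 129/2


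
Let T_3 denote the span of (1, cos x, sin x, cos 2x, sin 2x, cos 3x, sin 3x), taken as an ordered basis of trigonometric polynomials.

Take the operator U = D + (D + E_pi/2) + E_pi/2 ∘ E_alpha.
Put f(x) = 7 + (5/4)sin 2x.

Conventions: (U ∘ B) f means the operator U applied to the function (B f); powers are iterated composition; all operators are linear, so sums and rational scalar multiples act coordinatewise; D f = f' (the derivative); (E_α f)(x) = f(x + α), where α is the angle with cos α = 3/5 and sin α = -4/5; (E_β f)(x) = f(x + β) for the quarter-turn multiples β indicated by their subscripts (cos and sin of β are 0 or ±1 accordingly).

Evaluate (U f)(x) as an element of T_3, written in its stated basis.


D f = (5/2)cos 2x
D f = (5/2)cos 2x
E_pi/2 f = 7 - (5/4)sin 2x
(D + E_pi/2) f = 7 + (5/2)cos 2x - (5/4)sin 2x
E_alpha f = 7 - (6/5)cos 2x - (7/20)sin 2x
E_pi/2 E_alpha f = 7 + (6/5)cos 2x + (7/20)sin 2x
(D + (D + E_pi/2) + E_pi/2 ∘ E_alpha) f = 14 + (31/5)cos 2x - (9/10)sin 2x

the result is g(x) = 14 + (31/5)cos 2x - (9/10)sin 2x


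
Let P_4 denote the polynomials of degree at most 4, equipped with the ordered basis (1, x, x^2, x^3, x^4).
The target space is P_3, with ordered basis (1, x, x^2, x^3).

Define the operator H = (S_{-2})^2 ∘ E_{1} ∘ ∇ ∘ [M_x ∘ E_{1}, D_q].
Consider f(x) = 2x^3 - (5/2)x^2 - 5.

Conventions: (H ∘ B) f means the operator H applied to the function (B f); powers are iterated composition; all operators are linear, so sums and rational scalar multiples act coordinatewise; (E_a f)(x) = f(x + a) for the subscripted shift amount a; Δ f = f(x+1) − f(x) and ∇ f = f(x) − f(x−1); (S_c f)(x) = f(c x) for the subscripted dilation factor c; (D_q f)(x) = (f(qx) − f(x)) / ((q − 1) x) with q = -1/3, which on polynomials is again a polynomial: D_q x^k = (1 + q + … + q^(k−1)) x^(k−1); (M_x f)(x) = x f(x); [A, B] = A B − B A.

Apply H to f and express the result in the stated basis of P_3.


D_q f = (14/9)x^2 - (5/3)x
E_{1} D_q f = (14/9)x^2 + (13/9)x - 1/9
M_x E_{1} D_q f = (14/9)x^3 + (13/9)x^2 - (1/9)x
E_{1} f = 2x^3 + (7/2)x^2 + x - 11/2
M_x E_{1} f = 2x^4 + (7/2)x^3 + x^2 - (11/2)x
D_q (M_x ∘ E_{1}) f = (40/27)x^3 + (49/18)x^2 + (2/3)x - 11/2
[M_x ∘ E_{1}, D_q] f = (2/27)x^3 - (23/18)x^2 - (7/9)x + 11/2
∇ [M_x ∘ E_{1}, D_q] f = (2/9)x^2 - (25/9)x + 31/54
E_{1} ∇ [M_x ∘ E_{1}, D_q] f = (2/9)x^2 - (7/3)x - 107/54
S_{-2} (E_{1} ∘ ∇) [M_x ∘ E_{1}, D_q] f = (8/9)x^2 + (14/3)x - 107/54
S_{-2} S_{-2} (E_{1} ∘ ∇) [M_x ∘ E_{1}, D_q] f = (32/9)x^2 - (28/3)x - 107/54

the result is g(x) = (32/9)x^2 - (28/3)x - 107/54


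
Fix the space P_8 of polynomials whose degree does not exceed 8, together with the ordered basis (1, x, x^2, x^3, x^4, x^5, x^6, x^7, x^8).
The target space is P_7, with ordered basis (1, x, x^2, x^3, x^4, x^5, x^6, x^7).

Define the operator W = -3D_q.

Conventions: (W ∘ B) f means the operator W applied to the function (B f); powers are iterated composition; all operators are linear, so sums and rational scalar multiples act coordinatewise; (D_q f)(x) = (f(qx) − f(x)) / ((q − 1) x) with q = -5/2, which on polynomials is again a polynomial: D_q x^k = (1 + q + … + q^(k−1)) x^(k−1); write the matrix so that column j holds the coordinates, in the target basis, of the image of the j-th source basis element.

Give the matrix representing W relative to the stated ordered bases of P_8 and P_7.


the matrix is [[0, -3, 0, 0, 0, 0, 0, 0, 0]; [0, 0, 9/2, 0, 0, 0, 0, 0, 0]; [0, 0, 0, -57/4, 0, 0, 0, 0, 0]; [0, 0, 0, 0, 261/8, 0, 0, 0, 0]; [0, 0, 0, 0, 0, -1353/16, 0, 0, 0]; [0, 0, 0, 0, 0, 0, 6669/32, 0, 0]; [0, 0, 0, 0, 0, 0, 0, -33537/64, 0]; [0, 0, 0, 0, 0, 0, 0, 0, 167301/128]] (rows listed top to bottom)

image of 1: 0
image of x: -3
image of x^2: (9/2)x
image of x^3: -(57/4)x^2
image of x^4: (261/8)x^3
image of x^5: -(1353/16)x^4
image of x^6: (6669/32)x^5
image of x^7: -(33537/64)x^6
image of x^8: (167301/128)x^7
each image's coordinates form column j of the matrix


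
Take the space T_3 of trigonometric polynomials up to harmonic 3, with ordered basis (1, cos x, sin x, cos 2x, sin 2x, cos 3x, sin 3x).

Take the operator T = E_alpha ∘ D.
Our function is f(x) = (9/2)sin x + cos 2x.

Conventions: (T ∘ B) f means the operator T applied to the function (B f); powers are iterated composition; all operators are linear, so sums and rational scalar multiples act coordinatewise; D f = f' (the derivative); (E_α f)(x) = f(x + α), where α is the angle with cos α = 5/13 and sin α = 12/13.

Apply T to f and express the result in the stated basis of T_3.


the result is g(x) = (45/26)cos x - (54/13)sin x - (240/169)cos 2x + (238/169)sin 2x

D f = (9/2)cos x - 2sin 2x
E_alpha D f = (45/26)cos x - (54/13)sin x - (240/169)cos 2x + (238/169)sin 2x


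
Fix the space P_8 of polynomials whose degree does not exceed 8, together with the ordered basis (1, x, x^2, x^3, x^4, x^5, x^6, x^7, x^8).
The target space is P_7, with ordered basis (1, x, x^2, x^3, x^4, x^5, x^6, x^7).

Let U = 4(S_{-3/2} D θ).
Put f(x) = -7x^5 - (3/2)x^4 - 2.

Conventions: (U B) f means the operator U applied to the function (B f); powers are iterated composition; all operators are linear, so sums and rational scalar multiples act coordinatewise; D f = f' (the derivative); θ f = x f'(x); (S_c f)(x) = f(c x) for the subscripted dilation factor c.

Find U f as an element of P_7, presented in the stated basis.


θ f = -35x^5 - 6x^4
D θ f = -175x^4 - 24x^3
S_{-3/2} D θ f = -(14175/16)x^4 + 81x^3
(4(S_{-3/2} D θ)) f = -(14175/4)x^4 + 324x^3

the result is g(x) = -(14175/4)x^4 + 324x^3


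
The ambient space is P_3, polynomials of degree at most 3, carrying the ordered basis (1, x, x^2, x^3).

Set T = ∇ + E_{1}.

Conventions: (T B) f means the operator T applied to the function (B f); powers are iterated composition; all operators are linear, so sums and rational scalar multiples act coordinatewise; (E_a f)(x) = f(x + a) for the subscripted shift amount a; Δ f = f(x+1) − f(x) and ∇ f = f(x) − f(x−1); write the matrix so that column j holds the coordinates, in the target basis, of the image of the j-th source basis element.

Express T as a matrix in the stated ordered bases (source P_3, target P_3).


image of 1: 1
image of x: x + 2
image of x^2: x^2 + 4x
image of x^3: x^3 + 6x^2 + 2
each image's coordinates form column j of the matrix

the matrix is [[1, 2, 0, 2]; [0, 1, 4, 0]; [0, 0, 1, 6]; [0, 0, 0, 1]] (rows listed top to bottom)


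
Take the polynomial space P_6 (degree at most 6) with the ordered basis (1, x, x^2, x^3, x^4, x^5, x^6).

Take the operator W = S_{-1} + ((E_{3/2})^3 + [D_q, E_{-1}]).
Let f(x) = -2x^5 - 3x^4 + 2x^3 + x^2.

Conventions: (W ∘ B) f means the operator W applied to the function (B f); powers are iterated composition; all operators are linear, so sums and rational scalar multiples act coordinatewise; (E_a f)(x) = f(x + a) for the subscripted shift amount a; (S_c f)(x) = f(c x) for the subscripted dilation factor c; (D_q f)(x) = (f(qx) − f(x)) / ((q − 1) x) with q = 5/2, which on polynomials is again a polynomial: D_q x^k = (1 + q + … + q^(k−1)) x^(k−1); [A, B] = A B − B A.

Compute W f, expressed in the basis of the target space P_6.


the image equals g(x) = -51x^4 - (2883/4)x^3 - (13529/8)x^2 - (21303/4)x - 9351/2

S_{-1} f = 2x^5 - 3x^4 - 2x^3 + x^2
E_{3/2} f = -2x^5 - 18x^4 - 61x^3 - 98x^2 - (597/8)x - 171/8
E_{3/2} E_{3/2} f = -2x^5 - 33x^4 - 214x^3 - 683x^2 - 1074x - 666
E_{3/2} E_{3/2} E_{3/2} f = -2x^5 - 48x^4 - 457x^3 - 2159x^2 - (40509/8)x - 18873/4
E_{-1} f = -2x^5 + 7x^4 - 6x^3 - 3x^2 + 6x - 2
D_q E_{-1} f = -(1031/8)x^4 + (1421/8)x^3 - (117/2)x^2 - (21/2)x + 6
D_q f = -(1031/8)x^4 - (609/8)x^3 + (39/2)x^2 + (7/2)x
E_{-1} D_q f = -(1031/8)x^4 + (3515/8)x^3 - (4203/8)x^2 + (2013/8)x - 147/4
[D_q, E_{-1}] f = -(1047/4)x^3 + (3735/8)x^2 - (2097/8)x + 171/4
((E_{3/2})^3 + [D_q, E_{-1}]) f = -2x^5 - 48x^4 - (2875/4)x^3 - (13537/8)x^2 - (21303/4)x - 9351/2
(S_{-1} + ((E_{3/2})^3 + [D_q, E_{-1}])) f = -51x^4 - (2883/4)x^3 - (13529/8)x^2 - (21303/4)x - 9351/2


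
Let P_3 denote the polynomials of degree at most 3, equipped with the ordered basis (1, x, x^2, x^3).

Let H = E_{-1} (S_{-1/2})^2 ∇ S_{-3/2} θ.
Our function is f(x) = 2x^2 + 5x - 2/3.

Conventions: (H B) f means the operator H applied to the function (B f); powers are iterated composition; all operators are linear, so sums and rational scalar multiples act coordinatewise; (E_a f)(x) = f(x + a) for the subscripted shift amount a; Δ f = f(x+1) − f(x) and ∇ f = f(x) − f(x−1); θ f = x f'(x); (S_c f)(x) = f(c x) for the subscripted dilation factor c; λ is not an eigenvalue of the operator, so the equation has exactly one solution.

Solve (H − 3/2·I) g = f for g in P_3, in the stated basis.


the result is g(x) = -(4/3)x^2 - (16/3)x + 106/9

write g with unknown coordinates in the stated basis and equate coefficients in (H − 3/2·I) g = f
solving from the highest basis element down gives g = -(4/3)x^2 - (16/3)x + 106/9
check: H g = -3x + 17
so H g − 3/2·g = 2x^2 + 5x - 2/3 = f ✓


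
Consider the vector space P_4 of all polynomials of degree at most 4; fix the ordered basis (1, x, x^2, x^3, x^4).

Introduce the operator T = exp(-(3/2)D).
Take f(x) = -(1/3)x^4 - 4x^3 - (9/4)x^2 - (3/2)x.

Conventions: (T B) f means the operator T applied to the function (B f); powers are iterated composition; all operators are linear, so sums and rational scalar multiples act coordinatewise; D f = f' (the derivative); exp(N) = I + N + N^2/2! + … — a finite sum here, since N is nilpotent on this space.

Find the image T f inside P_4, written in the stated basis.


order-1 term: 2x^3 + 18x^2 + (27/4)x + 9/4
order-2 term: -(9/2)x^2 - 27x - 81/16
order-3 term: (9/2)x + 27/2
order-4 term: -27/16
the series for exp(-(3/2)D) f terminates at order 4
exp(-(3/2)D) f = -(1/3)x^4 - 2x^3 + (45/4)x^2 - (69/4)x + 9

the result is g(x) = -(1/3)x^4 - 2x^3 + (45/4)x^2 - (69/4)x + 9


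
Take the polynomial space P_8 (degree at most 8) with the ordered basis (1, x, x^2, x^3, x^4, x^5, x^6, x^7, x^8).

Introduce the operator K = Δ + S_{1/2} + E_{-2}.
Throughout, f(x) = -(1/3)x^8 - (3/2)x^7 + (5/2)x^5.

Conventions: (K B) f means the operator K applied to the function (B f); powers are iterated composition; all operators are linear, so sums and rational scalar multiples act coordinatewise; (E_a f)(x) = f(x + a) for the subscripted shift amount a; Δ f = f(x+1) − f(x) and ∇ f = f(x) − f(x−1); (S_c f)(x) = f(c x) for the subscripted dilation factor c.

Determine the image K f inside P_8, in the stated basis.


Δ f = -(8/3)x^7 - (119/6)x^6 - (301/6)x^5 - (190/3)x^4 - (277/6)x^3 - (95/6)x^2 - (2/3)x + 2/3
S_{1/2} f = -(1/768)x^8 - (3/256)x^7 + (5/64)x^5
E_{-2} f = -(1/3)x^8 + (23/6)x^7 - (49/3)x^6 + (155/6)x^5 + (65/3)x^4 - (428/3)x^3 + (632/3)x^2 - (392/3)x + 80/3
(Δ + S_{1/2} + E_{-2}) f = -(257/768)x^8 + (887/768)x^7 - (217/6)x^6 - (4657/192)x^5 - (125/3)x^4 - (1133/6)x^3 + (1169/6)x^2 - (394/3)x + 82/3

the image equals g(x) = -(257/768)x^8 + (887/768)x^7 - (217/6)x^6 - (4657/192)x^5 - (125/3)x^4 - (1133/6)x^3 + (1169/6)x^2 - (394/3)x + 82/3


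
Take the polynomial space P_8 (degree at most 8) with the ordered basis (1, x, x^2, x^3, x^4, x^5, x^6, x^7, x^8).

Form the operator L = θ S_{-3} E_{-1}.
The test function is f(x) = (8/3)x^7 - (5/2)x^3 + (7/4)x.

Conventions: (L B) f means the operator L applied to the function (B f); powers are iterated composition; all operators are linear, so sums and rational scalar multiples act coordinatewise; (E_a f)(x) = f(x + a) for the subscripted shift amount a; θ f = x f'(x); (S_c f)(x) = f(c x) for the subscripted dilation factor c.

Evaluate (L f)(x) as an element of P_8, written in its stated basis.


the result is g(x) = -40824x^7 - 81648x^6 - 68040x^5 - 30240x^4 - (14715/2)x^3 - 873x^2 - (155/4)x

E_{-1} f = (8/3)x^7 - (56/3)x^6 + 56x^5 - (280/3)x^4 + (545/6)x^3 - (97/2)x^2 + (155/12)x - 23/12
S_{-3} E_{-1} f = -5832x^7 - 13608x^6 - 13608x^5 - 7560x^4 - (4905/2)x^3 - (873/2)x^2 - (155/4)x - 23/12
θ S_{-3} E_{-1} f = -40824x^7 - 81648x^6 - 68040x^5 - 30240x^4 - (14715/2)x^3 - 873x^2 - (155/4)x


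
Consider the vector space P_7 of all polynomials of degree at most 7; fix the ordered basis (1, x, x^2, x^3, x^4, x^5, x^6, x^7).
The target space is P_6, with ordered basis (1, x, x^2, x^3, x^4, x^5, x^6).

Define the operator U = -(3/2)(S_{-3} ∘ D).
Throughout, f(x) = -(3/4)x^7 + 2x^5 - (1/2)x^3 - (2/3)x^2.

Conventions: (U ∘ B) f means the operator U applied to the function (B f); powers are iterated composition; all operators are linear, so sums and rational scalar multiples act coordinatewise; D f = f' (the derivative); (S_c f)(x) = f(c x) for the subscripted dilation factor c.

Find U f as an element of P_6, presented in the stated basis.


g(x) = (45927/8)x^6 - 1215x^4 + (81/4)x^2 - 6x

D f = -(21/4)x^6 + 10x^4 - (3/2)x^2 - (4/3)x
S_{-3} D f = -(15309/4)x^6 + 810x^4 - (27/2)x^2 + 4x
(-(3/2)(S_{-3} ∘ D)) f = (45927/8)x^6 - 1215x^4 + (81/4)x^2 - 6x


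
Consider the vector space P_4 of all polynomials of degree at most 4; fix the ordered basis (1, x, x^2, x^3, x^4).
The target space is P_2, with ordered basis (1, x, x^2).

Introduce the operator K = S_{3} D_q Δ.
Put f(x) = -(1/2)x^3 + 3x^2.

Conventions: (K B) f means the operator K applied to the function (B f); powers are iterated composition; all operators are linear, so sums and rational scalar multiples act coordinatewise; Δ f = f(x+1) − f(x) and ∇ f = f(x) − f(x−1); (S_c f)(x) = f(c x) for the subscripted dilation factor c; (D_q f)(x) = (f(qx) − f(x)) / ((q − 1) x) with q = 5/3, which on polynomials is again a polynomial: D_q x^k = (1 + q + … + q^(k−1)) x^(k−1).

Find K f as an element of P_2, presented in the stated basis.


the result is g(x) = -12x + 9/2

Δ f = -(3/2)x^2 + (9/2)x + 5/2
D_q Δ f = -4x + 9/2
S_{3} D_q Δ f = -12x + 9/2


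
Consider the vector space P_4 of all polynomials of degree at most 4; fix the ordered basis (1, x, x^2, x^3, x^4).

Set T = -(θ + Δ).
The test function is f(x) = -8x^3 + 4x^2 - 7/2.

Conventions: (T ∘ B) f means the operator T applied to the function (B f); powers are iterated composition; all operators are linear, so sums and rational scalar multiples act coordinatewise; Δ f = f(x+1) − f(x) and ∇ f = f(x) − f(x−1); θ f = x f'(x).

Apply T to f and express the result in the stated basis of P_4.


the result is g(x) = 24x^3 + 16x^2 + 16x + 4

θ f = -24x^3 + 8x^2
Δ f = -24x^2 - 16x - 4
(θ + Δ) f = -24x^3 - 16x^2 - 16x - 4
(-(θ + Δ)) f = 24x^3 + 16x^2 + 16x + 4


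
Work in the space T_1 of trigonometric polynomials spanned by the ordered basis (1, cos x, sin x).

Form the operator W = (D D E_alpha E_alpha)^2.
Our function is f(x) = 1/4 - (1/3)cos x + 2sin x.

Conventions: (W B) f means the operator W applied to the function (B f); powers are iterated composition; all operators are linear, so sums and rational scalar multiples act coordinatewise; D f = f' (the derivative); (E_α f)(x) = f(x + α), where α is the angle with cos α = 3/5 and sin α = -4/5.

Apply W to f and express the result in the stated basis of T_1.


the image equals g(x) = (2543/1875)cos x - (942/625)sin x

E_alpha f = 1/4 - (9/5)cos x + (14/15)sin x
E_alpha E_alpha f = 1/4 - (137/75)cos x - (22/25)sin x
D E_alpha E_alpha f = -(22/25)cos x + (137/75)sin x
D (D E_alpha) E_alpha f = (137/75)cos x + (22/25)sin x
E_alpha (D D E_alpha E_alpha) f = (49/125)cos x + (746/375)sin x
E_alpha E_alpha (D D E_alpha E_alpha) f = -(2543/1875)cos x + (942/625)sin x
D E_alpha E_alpha (D D E_alpha E_alpha) f = (942/625)cos x + (2543/1875)sin x
D (D E_alpha) E_alpha (D D E_alpha E_alpha) f = (2543/1875)cos x - (942/625)sin x


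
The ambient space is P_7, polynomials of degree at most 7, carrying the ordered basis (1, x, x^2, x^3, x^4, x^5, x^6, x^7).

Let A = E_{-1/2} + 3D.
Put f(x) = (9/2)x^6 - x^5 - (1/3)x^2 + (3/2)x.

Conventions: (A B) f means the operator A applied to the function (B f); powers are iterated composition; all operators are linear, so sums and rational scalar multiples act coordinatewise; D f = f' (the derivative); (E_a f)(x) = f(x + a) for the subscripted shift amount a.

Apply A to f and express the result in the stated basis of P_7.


E_{-1/2} f = (9/2)x^6 - (29/2)x^5 + (155/8)x^4 - (55/4)x^3 + (493/96)x^2 + (65/96)x - 281/384
D f = 27x^5 - 5x^4 - (2/3)x + 3/2
(3D) f = 81x^5 - 15x^4 - 2x + 9/2
(E_{-1/2} + 3D) f = (9/2)x^6 + (133/2)x^5 + (35/8)x^4 - (55/4)x^3 + (493/96)x^2 - (127/96)x + 1447/384

the result is g(x) = (9/2)x^6 + (133/2)x^5 + (35/8)x^4 - (55/4)x^3 + (493/96)x^2 - (127/96)x + 1447/384


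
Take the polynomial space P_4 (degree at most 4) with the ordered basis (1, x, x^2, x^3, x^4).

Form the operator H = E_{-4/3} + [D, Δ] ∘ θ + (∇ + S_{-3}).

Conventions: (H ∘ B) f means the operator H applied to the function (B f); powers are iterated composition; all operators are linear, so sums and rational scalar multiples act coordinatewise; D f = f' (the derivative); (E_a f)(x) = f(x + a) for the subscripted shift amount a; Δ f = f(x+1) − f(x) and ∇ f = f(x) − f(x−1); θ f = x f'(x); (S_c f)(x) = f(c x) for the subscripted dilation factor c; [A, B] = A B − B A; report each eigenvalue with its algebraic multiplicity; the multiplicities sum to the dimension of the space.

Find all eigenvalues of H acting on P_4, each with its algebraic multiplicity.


λ = -26 (multiplicity 1), λ = -2 (multiplicity 1), λ = 2 (multiplicity 1), λ = 10 (multiplicity 1), λ = 82 (multiplicity 1)

image of 1: 2
image of x: -2x - 1/3
image of x^2: 10x^2 - (2/3)x + 7/9
image of x^3: -26x^3 - x^2 + (7/3)x - 37/27
image of x^4: 82x^4 - (4/3)x^3 + (14/3)x^2 - (148/27)x + 175/81
the matrix is upper triangular; its diagonal is (2, -2, 10, -26, 82)
for a triangular matrix the eigenvalues are the diagonal entries, with algebraic multiplicity their repetition count


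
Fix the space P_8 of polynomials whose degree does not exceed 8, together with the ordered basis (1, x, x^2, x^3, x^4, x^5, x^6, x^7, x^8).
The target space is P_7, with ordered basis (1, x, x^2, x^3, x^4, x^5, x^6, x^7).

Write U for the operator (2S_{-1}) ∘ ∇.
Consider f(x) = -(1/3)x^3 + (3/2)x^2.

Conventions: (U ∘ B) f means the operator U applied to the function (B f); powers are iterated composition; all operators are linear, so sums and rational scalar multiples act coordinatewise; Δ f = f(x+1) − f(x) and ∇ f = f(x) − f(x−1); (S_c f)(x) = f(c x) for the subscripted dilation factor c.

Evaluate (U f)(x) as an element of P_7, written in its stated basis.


∇ f = -x^2 + 4x - 11/6
S_{-1} ∇ f = -x^2 - 4x - 11/6
(2S_{-1}) ∇ f = -2x^2 - 8x - 11/3

g(x) = -2x^2 - 8x - 11/3


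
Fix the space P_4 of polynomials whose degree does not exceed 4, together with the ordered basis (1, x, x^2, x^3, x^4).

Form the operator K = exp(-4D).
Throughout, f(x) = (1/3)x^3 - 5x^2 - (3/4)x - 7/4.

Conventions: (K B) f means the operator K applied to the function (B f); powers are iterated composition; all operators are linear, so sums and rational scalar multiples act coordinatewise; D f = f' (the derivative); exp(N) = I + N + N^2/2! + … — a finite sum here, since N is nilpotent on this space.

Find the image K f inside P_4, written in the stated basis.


order-1 term: -4x^2 + 40x + 3
order-2 term: 16x - 80
order-3 term: -64/3
the series for exp(-4D) f terminates at order 3
exp(-4D) f = (1/3)x^3 - 9x^2 + (221/4)x - 1201/12

the image equals g(x) = (1/3)x^3 - 9x^2 + (221/4)x - 1201/12


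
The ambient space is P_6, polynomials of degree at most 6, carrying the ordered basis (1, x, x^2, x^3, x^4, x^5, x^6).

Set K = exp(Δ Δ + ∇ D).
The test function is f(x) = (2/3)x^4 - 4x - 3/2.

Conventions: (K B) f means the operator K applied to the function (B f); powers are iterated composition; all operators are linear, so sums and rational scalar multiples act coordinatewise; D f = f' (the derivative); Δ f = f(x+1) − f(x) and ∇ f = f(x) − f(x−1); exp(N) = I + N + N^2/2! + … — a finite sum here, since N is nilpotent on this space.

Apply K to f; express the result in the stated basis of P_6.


g(x) = (2/3)x^4 + 16x^2 + 4x + 85/2

order-1 term: 16x^2 + 8x + 12
order-2 term: 32
the series for exp(Δ Δ + ∇ D) f terminates at order 2
exp(Δ Δ + ∇ D) f = (2/3)x^4 + 16x^2 + 4x + 85/2


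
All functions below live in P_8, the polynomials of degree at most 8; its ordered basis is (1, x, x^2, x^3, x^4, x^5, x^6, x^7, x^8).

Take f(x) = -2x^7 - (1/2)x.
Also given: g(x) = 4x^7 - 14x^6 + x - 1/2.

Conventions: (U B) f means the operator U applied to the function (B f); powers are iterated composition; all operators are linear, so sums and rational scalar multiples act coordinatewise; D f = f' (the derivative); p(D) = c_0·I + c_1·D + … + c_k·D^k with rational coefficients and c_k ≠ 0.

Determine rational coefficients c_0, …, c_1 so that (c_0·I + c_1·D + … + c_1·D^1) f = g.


D^0 f = -2x^7 - (1/2)x
D^1 f = -14x^6 - 1/2
matching coefficients of g against c_0 f + c_1 Df + … from the top degree down determines the c_i
solution: c_0 = -2, c_1 = 1

p(D) = -2·I + D, i.e. c_0 = -2, c_1 = 1


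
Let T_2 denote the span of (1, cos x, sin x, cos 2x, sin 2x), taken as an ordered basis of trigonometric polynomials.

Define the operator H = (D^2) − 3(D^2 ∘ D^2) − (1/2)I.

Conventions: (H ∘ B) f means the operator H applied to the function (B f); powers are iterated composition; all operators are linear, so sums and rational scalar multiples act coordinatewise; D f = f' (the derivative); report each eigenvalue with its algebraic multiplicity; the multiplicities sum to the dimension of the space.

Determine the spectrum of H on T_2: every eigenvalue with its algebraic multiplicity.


λ = -105/2 (multiplicity 2), λ = -9/2 (multiplicity 2), λ = -1/2 (multiplicity 1)

image of 1: -1/2
image of cos x: -(9/2)cos x
image of sin x: -(9/2)sin x
image of cos 2x: -(105/2)cos 2x
image of sin 2x: -(105/2)sin 2x
the matrix is diagonal; its diagonal is (-1/2, -9/2, -9/2, -105/2, -105/2)
for a triangular matrix the eigenvalues are the diagonal entries, with algebraic multiplicity their repetition count


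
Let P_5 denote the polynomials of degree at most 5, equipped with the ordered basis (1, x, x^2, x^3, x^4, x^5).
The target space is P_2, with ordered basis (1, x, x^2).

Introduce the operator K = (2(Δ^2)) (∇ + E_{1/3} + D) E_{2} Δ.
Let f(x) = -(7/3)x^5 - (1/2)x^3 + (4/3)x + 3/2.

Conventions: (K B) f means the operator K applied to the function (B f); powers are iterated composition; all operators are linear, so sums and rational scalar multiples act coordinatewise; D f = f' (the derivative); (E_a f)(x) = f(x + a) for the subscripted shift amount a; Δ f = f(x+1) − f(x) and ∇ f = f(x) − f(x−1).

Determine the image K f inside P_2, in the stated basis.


Δ f = -(35/3)x^4 - (70/3)x^3 - (149/6)x^2 - (79/6)x - 3/2
E_{2} Δ f = -(35/3)x^4 - (350/3)x^3 - (2669/6)x^2 - (4595/6)x - 1001/2
∇ (E_{2} Δ) f = -(140/3)x^3 - 280x^2 - (1759/3)x - 426
E_{1/3} (E_{2} Δ) f = -(35/3)x^4 - (1190/9)x^3 - (10247/18)x^2 - (178687/162)x - 393499/486
D (E_{2} Δ) f = -(140/3)x^3 - 350x^2 - (2669/3)x - 4595/6
(∇ + E_{1/3} + D) (E_{2} Δ) f = -(35/3)x^4 - (2030/9)x^3 - (21587/18)x^2 - (417799/162)x - 486365/243
Δ ((∇ + E_{1/3} + D) E_{2} Δ) f = -(140/3)x^3 - (2240/3)x^2 - (28097/9)x - 325256/81
Δ Δ ((∇ + E_{1/3} + D) E_{2} Δ) f = -140x^2 - (4900/3)x - 35237/9
(2(Δ^2)) ((∇ + E_{1/3} + D) E_{2} Δ) f = -280x^2 - (9800/3)x - 70474/9

g(x) = -280x^2 - (9800/3)x - 70474/9


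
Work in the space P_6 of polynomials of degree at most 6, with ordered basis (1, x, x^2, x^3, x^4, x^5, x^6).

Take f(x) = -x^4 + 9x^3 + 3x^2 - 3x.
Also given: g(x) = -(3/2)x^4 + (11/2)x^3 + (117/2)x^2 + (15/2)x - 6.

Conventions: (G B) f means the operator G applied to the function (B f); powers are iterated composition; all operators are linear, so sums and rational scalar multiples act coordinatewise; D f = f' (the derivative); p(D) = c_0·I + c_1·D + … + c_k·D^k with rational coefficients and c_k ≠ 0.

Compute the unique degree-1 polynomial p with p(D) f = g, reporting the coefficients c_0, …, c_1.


c_0 = 3/2, c_1 = 2

D^0 f = -x^4 + 9x^3 + 3x^2 - 3x
D^1 f = -4x^3 + 27x^2 + 6x - 3
matching coefficients of g against c_0 f + c_1 Df + … from the top degree down determines the c_i
solution: c_0 = 3/2, c_1 = 2


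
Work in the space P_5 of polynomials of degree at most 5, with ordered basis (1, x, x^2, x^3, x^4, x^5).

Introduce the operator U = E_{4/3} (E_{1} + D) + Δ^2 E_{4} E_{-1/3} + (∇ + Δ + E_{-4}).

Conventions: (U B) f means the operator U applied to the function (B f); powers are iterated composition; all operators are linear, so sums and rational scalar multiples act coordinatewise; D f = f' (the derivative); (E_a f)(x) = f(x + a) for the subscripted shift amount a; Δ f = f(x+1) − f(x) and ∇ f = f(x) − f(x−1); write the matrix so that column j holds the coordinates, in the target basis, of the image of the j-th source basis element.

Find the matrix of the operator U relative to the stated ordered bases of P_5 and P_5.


the matrix is [[2, 4/3, 235/9, -431/27, 45235/81, 277561/243]; [0, 2, 8/3, 235/3, -1724/27, 226175/81]; [0, 0, 2, 4, 470/3, -4310/27]; [0, 0, 0, 2, 16/3, 2350/9]; [0, 0, 0, 0, 2, 20/3]; [0, 0, 0, 0, 0, 2]] (rows listed top to bottom)

image of 1: 2
image of x: 2x + 4/3
image of x^2: 2x^2 + (8/3)x + 235/9
image of x^3: 2x^3 + 4x^2 + (235/3)x - 431/27
image of x^4: 2x^4 + (16/3)x^3 + (470/3)x^2 - (1724/27)x + 45235/81
image of x^5: 2x^5 + (20/3)x^4 + (2350/9)x^3 - (4310/27)x^2 + (226175/81)x + 277561/243
each image's coordinates form column j of the matrix


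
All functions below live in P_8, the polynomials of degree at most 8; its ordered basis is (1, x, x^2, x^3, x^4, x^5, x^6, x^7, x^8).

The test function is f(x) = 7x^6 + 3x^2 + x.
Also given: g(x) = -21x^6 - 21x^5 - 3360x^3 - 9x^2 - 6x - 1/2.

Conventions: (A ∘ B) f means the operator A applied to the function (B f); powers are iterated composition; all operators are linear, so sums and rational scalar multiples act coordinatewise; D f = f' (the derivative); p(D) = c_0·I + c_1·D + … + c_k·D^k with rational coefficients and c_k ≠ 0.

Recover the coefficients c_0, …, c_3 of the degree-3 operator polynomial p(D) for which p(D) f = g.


c_0 = -3, c_1 = -1/2, c_2 = 0, c_3 = -4

D^0 f = 7x^6 + 3x^2 + x
D^1 f = 42x^5 + 6x + 1
D^2 f = 210x^4 + 6
D^3 f = 840x^3
matching coefficients of g against c_0 f + c_1 Df + … from the top degree down determines the c_i
solution: c_0 = -3, c_1 = -1/2, c_2 = 0, c_3 = -4


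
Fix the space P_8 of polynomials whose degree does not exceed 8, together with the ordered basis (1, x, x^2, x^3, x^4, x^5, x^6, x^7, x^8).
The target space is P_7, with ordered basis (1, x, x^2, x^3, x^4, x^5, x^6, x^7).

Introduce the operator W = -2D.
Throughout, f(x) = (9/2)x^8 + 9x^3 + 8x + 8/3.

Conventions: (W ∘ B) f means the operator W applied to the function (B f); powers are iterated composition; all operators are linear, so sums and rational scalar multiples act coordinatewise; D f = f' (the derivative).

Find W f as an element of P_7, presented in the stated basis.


D f = 36x^7 + 27x^2 + 8
(-2D) f = -72x^7 - 54x^2 - 16

g(x) = -72x^7 - 54x^2 - 16


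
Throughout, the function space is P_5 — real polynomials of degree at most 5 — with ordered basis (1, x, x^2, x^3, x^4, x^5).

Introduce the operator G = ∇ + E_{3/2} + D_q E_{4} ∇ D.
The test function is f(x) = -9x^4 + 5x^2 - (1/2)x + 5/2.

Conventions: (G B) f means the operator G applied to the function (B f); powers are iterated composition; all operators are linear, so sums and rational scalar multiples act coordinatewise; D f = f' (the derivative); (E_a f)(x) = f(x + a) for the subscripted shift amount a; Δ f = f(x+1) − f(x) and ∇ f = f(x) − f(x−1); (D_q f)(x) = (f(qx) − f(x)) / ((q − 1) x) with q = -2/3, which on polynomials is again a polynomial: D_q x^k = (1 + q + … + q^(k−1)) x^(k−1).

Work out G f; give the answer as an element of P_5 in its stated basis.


g(x) = -9x^4 - 90x^3 - (125/2)x^2 - 169x - 12561/16

∇ f = -36x^3 + 54x^2 - 26x + 7/2
E_{3/2} f = -9x^4 - 54x^3 - (233/2)x^2 - 107x - 521/16
D f = -36x^3 + 10x - 1/2
∇ D f = -108x^2 + 108x - 26
E_{4} (∇ D) f = -108x^2 - 756x - 1322
D_q E_{4} (∇ D) f = -36x - 756
(∇ + E_{3/2} + D_q E_{4} ∇ D) f = -9x^4 - 90x^3 - (125/2)x^2 - 169x - 12561/16


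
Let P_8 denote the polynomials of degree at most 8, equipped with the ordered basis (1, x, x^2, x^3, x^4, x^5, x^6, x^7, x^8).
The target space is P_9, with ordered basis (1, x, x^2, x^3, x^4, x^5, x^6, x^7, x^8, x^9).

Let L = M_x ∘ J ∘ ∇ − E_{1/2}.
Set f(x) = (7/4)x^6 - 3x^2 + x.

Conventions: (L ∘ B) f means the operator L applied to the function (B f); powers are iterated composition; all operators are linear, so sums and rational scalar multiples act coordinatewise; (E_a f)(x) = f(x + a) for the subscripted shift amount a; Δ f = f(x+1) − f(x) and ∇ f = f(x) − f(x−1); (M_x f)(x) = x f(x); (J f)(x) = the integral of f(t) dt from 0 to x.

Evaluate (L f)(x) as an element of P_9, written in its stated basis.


the image equals g(x) = (7/4)x^7 - 7x^6 + (7/2)x^5 - (245/16)x^4 - (17/8)x^3 + (231/64)x^2 + (107/64)x + 57/256

∇ f = (21/2)x^5 - (105/4)x^4 + 35x^3 - (105/4)x^2 + (9/2)x + 9/4
J ∇ f = (7/4)x^6 - (21/4)x^5 + (35/4)x^4 - (35/4)x^3 + (9/4)x^2 + (9/4)x
M_x J ∇ f = (7/4)x^7 - (21/4)x^6 + (35/4)x^5 - (35/4)x^4 + (9/4)x^3 + (9/4)x^2
E_{1/2} f = (7/4)x^6 + (21/4)x^5 + (105/16)x^4 + (35/8)x^3 - (87/64)x^2 - (107/64)x - 57/256
(-E_{1/2}) f = -(7/4)x^6 - (21/4)x^5 - (105/16)x^4 - (35/8)x^3 + (87/64)x^2 + (107/64)x + 57/256
(M_x ∘ J ∘ ∇ − E_{1/2}) f = (7/4)x^7 - 7x^6 + (7/2)x^5 - (245/16)x^4 - (17/8)x^3 + (231/64)x^2 + (107/64)x + 57/256


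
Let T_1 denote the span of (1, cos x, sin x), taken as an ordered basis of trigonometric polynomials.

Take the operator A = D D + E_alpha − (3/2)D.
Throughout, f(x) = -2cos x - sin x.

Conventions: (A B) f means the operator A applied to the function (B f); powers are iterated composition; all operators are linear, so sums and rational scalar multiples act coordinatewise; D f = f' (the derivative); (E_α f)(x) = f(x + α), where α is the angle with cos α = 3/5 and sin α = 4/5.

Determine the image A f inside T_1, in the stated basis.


D f = -cos x + 2sin x
D D f = 2cos x + sin x
E_alpha f = -2cos x + sin x
D f = -cos x + 2sin x
(-(3/2)D) f = (3/2)cos x - 3sin x
(D D + E_alpha − (3/2)D) f = (3/2)cos x - sin x

the result is g(x) = (3/2)cos x - sin x


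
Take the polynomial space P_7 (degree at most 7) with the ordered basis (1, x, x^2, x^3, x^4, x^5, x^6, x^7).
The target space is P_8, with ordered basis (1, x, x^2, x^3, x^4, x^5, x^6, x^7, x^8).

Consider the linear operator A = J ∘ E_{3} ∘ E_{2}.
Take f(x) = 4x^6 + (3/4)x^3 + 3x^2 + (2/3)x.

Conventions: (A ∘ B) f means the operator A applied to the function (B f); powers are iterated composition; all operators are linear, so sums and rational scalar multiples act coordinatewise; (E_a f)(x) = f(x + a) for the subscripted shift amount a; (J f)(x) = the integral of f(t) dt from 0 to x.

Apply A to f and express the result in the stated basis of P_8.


the result is g(x) = (4/7)x^7 + 20x^6 + 300x^5 + (40003/16)x^4 + (50019/4)x^3 + (901043/24)x^2 + (752065/12)x

E_{2} f = 4x^6 + 48x^5 + 240x^4 + (2563/4)x^3 + (1935/2)x^2 + (2369/3)x + 826/3
E_{3} E_{2} f = 4x^6 + 120x^5 + 1500x^4 + (40003/4)x^3 + (150057/4)x^2 + (901043/12)x + 752065/12
J E_{3} E_{2} f = (4/7)x^7 + 20x^6 + 300x^5 + (40003/16)x^4 + (50019/4)x^3 + (901043/24)x^2 + (752065/12)x


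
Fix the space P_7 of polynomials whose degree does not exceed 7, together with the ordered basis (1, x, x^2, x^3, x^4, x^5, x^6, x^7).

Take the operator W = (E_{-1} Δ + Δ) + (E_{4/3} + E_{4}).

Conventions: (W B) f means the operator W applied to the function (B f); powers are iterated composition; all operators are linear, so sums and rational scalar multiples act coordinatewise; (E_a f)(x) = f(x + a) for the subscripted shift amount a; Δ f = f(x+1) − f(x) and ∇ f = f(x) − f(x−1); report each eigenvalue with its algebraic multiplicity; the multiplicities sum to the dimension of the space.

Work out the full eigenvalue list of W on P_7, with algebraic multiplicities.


λ = 2 (multiplicity 8)

image of 1: 2
image of x: 2x + 22/3
image of x^2: 2x^2 + (44/3)x + 160/9
image of x^3: 2x^3 + 22x^2 + (160/3)x + 1846/27
image of x^4: 2x^4 + (88/3)x^3 + (320/3)x^2 + (7384/27)x + 20992/81
image of x^5: 2x^5 + (110/3)x^4 + (1600/9)x^3 + (18460/27)x^2 + (104960/81)x + 250342/243
image of x^6: 2x^6 + 44x^5 + (800/3)x^4 + (36920/27)x^3 + (104960/27)x^2 + (500684/81)x + 2990080/729
image of x^7: 2x^7 + (154/3)x^6 + (1120/3)x^5 + (64610/27)x^4 + (734720/81)x^3 + (1752394/81)x^2 + (20930560/729)x + 35852566/2187
the matrix is upper triangular; its diagonal is (2, 2, 2, 2, 2, 2, 2, 2)
for a triangular matrix the eigenvalues are the diagonal entries, with algebraic multiplicity their repetition count
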